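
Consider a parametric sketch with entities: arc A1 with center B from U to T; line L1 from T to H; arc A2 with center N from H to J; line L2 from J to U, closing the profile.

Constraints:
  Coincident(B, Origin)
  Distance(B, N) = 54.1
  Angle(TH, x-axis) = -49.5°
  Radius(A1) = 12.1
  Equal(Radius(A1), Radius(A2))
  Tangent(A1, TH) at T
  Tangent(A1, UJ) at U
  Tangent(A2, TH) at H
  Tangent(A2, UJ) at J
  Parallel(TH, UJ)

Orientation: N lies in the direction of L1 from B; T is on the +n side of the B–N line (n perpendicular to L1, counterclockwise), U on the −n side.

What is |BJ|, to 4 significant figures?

55.44

Tangency of A1 to both parallel lines with radius 12.1 puts T and U at B ± 12.1·n: T = (9.201, 7.858), U = (-9.201, -7.858). Equal radii place H and J the same way about N: H = N + 12.1·n = (44.34, -33.28), J = N − 12.1·n = (25.93, -49.00). Then |BJ| = |J − B| = 55.44.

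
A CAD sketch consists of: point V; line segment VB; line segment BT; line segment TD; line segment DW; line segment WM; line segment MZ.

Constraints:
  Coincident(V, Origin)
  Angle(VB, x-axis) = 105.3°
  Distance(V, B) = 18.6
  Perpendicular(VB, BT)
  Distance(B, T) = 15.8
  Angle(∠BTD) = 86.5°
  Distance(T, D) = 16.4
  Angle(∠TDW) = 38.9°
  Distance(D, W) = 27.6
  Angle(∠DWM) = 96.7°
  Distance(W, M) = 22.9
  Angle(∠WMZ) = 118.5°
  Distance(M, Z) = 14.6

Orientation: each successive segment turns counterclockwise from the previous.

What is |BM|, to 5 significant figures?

26.667

V is at the origin; VB runs at 105.3° with length 18.6, so B = (-4.9080, 17.941). The perpendicularity gives BT at right angles to VB, so BT runs at -164.70°; with |BT| = 15.8, T = (-20.148, 13.772). ∠BTD = 86.5° gives TD at -71.200° from the x-axis; with |TD| = 16.4, D = (-14.863, -1.7535). ∠TDW = 38.9° gives DW at 69.900° from the x-axis; with |DW| = 27.6, W = (-5.3779, 24.166). ∠DWM = 96.7° gives WM at 153.20° from the x-axis; with |WM| = 22.9, M = (-25.818, 34.491). Then |BM| = |M − B| = 26.667.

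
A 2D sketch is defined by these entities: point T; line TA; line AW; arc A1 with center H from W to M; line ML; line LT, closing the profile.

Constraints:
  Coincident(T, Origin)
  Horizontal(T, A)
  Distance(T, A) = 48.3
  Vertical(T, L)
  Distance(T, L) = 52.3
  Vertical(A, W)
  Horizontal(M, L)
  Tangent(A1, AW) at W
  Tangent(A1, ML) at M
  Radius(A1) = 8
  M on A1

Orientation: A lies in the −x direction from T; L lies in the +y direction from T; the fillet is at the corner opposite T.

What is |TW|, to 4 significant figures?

65.54

T is at the origin; TA is horizontal with |TA| = 48.3 and A on the −x side, so A = (-48.30, 0.000). TL is vertical with |TL| = 52.3 and L on the +y side, so L = (0.000, 52.30). The virtual corner opposite T is at (-48.30, 52.30). Tangency of A1 to AW means the radius HW is perpendicular to AW and since A1 is tangent to ML there, HM ⟂ ML, with radius 8.0, so the center H sits 8.0 in from both sides at H = (-40.30, 44.30). That places the tangent points at W = (-48.30, 44.30) on AW and M = (-40.30, 52.30) on ML. Then |TW| = |W − T| = 65.54.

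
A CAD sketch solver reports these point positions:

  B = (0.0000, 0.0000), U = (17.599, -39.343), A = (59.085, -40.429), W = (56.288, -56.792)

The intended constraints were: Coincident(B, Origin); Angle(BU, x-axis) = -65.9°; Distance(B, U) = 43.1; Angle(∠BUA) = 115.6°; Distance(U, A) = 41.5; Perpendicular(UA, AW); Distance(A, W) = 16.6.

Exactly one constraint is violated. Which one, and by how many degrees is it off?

Perpendicular(UA, AW) — off by 8.20°.

B = (0.00, 0.00) ✓; BU at -65.90° ✓; |BU| = 43.10 ✓; ∠BUA = 115.6° ✓; |UA| = 41.50 ✓; ∠(UA, AW) = 98.20° ✗; |AW| = 16.60 ✓.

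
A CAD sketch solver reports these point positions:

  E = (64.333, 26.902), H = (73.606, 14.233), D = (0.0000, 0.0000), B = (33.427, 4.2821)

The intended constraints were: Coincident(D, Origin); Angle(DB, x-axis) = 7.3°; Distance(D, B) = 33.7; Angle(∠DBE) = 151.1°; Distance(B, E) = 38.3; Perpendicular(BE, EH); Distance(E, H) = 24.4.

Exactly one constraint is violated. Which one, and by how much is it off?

Distance(E, H) = 24.4 — off by 8.70.

D = (0.00, 0.00) ✓; DB at 7.300° ✓; |DB| = 33.70 ✓; ∠DBE = 151.1° ✓; |BE| = 38.30 ✓; ∠(BE, EH) = 90.00° ✓; |EH| = 15.70 ✗.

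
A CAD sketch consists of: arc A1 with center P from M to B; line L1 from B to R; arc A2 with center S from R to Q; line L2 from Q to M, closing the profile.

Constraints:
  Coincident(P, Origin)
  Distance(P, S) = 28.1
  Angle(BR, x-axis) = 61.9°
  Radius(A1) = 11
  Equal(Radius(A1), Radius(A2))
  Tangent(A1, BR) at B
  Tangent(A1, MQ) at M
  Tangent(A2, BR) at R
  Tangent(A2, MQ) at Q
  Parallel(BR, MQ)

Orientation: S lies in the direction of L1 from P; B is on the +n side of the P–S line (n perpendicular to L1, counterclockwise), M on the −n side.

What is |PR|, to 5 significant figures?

30.176

Tangency of A1 to both parallel lines with radius 11.0 puts B and M at P ± 11.0·n: B = (-9.7034, 5.1811), M = (9.7034, -5.1811). Equal radii place R and Q the same way about S: R = S + 11.0·n = (3.5320, 29.969), Q = S − 11.0·n = (22.939, 19.607). Then |PR| = |R − P| = 30.176.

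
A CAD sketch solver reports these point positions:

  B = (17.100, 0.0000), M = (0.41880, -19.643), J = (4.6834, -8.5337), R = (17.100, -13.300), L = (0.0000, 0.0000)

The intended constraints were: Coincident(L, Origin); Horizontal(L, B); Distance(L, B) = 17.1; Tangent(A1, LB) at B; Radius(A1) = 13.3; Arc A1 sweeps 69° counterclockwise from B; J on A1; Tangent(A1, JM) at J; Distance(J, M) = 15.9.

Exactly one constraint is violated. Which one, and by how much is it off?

Distance(J, M) = 15.9 — off by 4.00.

L = (0.00, 0.00) ✓; L.y = 0.00, B.y = 0.00 ✓; |LB| = 17.10 ✓; ∠(RB, BL) = 90.00° ✓; |RB| = 13.30 ✓; bearing(R→J) − bearing(R→B) = 69.00° ✓; |RJ| = 13.30 ✓; ∠(RJ, JM) = 90.00° ✓; |JM| = 11.90 ✗.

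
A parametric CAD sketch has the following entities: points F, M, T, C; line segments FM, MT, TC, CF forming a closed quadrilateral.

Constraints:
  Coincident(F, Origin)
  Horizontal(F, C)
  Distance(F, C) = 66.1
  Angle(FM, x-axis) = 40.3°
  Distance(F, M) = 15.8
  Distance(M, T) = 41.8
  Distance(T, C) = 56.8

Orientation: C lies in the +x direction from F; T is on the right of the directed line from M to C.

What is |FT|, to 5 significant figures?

36.189

Checks: |MT| = 41.80 ✓; |TC| = 56.80 ✓.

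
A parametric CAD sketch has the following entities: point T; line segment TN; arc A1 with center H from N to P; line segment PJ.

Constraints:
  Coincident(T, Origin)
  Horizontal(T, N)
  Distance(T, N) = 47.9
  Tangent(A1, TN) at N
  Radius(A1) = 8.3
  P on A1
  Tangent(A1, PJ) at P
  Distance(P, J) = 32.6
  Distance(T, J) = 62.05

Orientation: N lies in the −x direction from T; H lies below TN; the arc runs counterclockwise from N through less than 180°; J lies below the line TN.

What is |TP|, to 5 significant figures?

56.844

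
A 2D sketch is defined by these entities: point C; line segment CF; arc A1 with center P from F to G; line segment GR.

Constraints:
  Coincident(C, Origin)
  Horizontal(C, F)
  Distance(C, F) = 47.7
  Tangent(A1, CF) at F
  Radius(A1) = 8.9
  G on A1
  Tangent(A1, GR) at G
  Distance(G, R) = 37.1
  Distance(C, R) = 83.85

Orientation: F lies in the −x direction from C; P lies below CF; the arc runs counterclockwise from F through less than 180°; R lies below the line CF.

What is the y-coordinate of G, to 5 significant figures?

-3.6207

Checks: |PF| = 8.900 ✓; |PG| = 8.900 ✓; ∠(PG, GR) = 90.00° ✓; |GR| = 37.10 ✓; |CR| = 83.85 ✓.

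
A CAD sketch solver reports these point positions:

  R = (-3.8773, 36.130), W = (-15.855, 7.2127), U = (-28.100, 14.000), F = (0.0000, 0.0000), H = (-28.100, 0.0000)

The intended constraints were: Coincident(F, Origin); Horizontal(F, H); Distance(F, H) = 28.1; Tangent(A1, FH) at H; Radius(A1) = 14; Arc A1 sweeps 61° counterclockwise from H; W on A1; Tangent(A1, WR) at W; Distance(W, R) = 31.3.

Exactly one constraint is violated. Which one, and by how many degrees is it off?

Tangent(A1, WR) at W — off by 6.50°.

F = (0.00, 0.00) ✓; F.y = 0.00, H.y = 0.00 ✓; |FH| = 28.10 ✓; ∠(UH, HF) = 90.00° ✓; |UH| = 14.00 ✓; bearing(U→W) − bearing(U→H) = 61.00° ✓; |UW| = 14.00 ✓; ∠(UW, WR) = 83.50° ✗; |WR| = 31.30 ✓.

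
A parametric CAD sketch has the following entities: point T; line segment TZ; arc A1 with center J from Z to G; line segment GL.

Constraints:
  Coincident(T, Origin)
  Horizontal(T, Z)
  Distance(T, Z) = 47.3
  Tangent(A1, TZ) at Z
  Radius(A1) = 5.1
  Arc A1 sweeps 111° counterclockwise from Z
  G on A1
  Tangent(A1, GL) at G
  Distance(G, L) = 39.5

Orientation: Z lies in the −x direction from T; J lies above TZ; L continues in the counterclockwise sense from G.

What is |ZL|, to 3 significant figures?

44.8

On A1, Z sits at bearing -90° from J; a 111° counterclockwise sweep puts G at bearing 21°, so G = J + 5.1·(cos 21°, sin 21°) = (-42.5, 6.93). Since A1 is tangent to GL there, JG ⟂ GL, so GL runs along (−sin 21°, cos 21°); with |GL| = 39.5, L = (-56.7, 43.8). Then |ZL| = |L − Z| = 44.8.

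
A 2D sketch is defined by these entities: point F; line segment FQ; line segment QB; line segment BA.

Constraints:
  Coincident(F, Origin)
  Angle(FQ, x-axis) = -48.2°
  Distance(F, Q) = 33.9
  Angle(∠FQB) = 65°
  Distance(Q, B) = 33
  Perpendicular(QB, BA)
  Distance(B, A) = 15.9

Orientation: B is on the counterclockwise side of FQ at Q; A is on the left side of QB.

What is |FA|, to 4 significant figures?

23.84

F is at the origin; FQ runs at -48.2° with length 33.9, so Q = 33.9·(cos -48.2°, sin -48.2°) = (22.60, -25.27). ∠FQB = 65.0°, so QB runs at -48.2° + (180° − 65.0°) = 66.80° from the x-axis; with |QB| = 33.0, B = Q + 33.0·(cos 66.80°, sin 66.80°) = (35.60, 5.060). The perpendicularity gives BA at right angles to QB; with |BA| = 15.9 on the left of QB, A = B + 15.9·(-0.9191, 0.3939) = (20.98, 11.32). Then |FA| = |A − F| = 23.84.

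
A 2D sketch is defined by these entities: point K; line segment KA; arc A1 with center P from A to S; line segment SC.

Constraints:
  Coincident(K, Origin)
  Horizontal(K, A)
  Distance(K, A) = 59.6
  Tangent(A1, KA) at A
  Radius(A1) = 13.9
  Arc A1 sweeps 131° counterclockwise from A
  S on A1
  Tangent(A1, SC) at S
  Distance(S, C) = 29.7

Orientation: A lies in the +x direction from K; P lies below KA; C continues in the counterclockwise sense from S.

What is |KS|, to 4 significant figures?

54.24

K is at the origin; K and A share the same y with |KA| = 59.6 and A on the +x side, so A = (59.60, 0.000). Tangency of A1 to KA means the radius PA is perpendicular to KA, so P = A + (0, -13.9) = (59.60, -13.90). On A1, A sits at bearing 90° from P; a 131° counterclockwise sweep puts S at bearing 221°, so S = P + 13.9·(cos 221°, sin 221°) = (49.11, -23.02). Then |KS| = |S − K| = 54.24.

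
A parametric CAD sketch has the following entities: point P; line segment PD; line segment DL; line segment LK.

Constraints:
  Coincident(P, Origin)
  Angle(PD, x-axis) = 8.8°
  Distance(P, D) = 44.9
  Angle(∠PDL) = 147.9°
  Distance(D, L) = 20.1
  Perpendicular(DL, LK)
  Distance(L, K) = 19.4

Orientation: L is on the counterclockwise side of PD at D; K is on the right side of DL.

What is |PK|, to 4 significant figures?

72.47

∠PDL = 147.9°, so DL runs at 8.8° + (180° − 147.9°) = 40.90° from the x-axis; with |DL| = 20.1, L = D + 20.1·(cos 40.90°, sin 40.90°) = (59.56, 20.03). The perpendicularity gives LK at right angles to DL; with |LK| = 19.4 on the right of DL, K = L + 19.4·(0.6547, -0.7559) = (72.27, 5.366). Then |PK| = |K − P| = 72.47.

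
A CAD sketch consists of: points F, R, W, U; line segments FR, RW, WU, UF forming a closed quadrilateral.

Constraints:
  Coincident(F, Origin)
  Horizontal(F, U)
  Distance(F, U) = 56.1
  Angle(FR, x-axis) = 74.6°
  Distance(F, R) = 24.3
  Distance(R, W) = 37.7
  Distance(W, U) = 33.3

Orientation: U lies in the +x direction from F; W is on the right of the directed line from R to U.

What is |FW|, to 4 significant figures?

26.17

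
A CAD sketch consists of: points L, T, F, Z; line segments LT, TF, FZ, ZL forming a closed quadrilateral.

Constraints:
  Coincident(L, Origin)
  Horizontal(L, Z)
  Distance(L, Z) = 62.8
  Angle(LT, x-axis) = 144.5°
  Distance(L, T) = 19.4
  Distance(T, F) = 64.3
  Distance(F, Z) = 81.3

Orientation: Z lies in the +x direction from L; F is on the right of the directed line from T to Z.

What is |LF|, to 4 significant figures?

51.16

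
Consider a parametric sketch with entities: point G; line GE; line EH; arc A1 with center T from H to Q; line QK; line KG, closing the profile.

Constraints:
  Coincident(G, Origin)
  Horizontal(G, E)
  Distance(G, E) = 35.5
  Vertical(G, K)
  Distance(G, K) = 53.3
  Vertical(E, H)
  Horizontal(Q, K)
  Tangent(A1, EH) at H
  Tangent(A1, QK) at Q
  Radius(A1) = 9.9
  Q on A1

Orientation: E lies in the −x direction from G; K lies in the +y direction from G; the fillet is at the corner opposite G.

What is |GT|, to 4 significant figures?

50.39

G and K share the same x with |GK| = 53.3 and K on the +y side, so K = (0.000, 53.30). The virtual corner opposite G is at (-35.50, 53.30). Since A1 is tangent to EH there, TH ⟂ EH and tangency of A1 to QK means the radius TQ is perpendicular to QK, with radius 9.9, so the center T sits 9.9 in from both sides at T = (-25.60, 43.40). Then |GT| = |T − G| = 50.39.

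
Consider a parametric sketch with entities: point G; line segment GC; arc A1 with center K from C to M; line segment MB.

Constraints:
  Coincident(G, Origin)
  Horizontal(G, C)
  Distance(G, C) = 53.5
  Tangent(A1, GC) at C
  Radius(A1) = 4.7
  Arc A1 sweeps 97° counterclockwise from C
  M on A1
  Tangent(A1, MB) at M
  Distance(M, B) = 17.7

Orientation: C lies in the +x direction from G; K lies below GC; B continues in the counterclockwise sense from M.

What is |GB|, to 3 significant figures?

55.9

G is at the origin; GC is horizontal with |GC| = 53.5 and C on the +x side, so C = (53.5, 0.00). A1 meets GC tangentially, so KC is at right angles to GC, so K = C + (0, -4.7) = (53.5, -4.70). On A1, C sits at bearing 90° from K; a 97° counterclockwise sweep puts M at bearing 187°, so M = K + 4.7·(cos 187°, sin 187°) = (48.8, -5.27). A1 meets MB tangentially, so KM is at right angles to MB, so MB runs along (−sin 187°, cos 187°); with |MB| = 17.7, B = (51.0, -22.8). Then |GB| = |B − G| = 55.9.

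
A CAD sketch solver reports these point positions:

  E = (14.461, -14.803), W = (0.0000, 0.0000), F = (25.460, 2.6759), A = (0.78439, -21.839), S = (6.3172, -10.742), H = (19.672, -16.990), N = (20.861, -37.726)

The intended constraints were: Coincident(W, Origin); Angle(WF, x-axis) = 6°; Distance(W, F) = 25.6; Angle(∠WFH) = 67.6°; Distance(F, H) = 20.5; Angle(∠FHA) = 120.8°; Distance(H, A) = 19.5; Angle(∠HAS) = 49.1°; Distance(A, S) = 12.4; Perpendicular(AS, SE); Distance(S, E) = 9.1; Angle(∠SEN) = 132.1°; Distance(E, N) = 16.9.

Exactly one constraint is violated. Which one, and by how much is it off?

Distance(E, N) = 16.9 — off by 6.90.

W = (0.00, 0.00) ✓; WF at 6.000° ✓; |WF| = 25.60 ✓; ∠WFH = 67.60° ✓; |FH| = 20.50 ✓; ∠FHA = 120.8° ✓; |HA| = 19.50 ✓; ∠HAS = 49.10° ✓; |AS| = 12.40 ✓; ∠(AS, SE) = 90.00° ✓; |SE| = 9.100 ✓; ∠SEN = 132.1° ✓; |EN| = 23.80 ✗.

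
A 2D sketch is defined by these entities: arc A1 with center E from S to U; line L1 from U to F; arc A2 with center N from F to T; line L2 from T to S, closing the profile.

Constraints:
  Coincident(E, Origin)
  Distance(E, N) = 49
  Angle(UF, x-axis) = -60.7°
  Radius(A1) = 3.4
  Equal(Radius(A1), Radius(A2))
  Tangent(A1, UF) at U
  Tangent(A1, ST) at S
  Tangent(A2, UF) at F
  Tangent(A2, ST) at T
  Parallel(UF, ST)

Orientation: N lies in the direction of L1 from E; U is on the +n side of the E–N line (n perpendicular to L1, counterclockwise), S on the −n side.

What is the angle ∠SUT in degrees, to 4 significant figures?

82.10°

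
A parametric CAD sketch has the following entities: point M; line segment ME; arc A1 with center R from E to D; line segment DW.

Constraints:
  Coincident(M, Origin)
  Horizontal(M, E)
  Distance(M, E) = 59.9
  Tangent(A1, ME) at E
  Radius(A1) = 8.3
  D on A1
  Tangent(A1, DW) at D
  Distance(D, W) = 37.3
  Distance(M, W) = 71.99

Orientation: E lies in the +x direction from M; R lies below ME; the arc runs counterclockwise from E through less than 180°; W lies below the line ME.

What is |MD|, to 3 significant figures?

52.4

M is at the origin; ME is horizontal with |ME| = 59.9 and E on the +x side, so E = (59.9, 0.00). The tangent condition forces RE to be normal to ME, so R = E + (0, -8.3) = (59.9, -8.30). Since RD ⟂ DW (tangency), |RW| = √(8.3² + 37.3²) = 38.2 regardless of where D sits on A1. So W lies on both circle(M, 71.99) and circle(R, 38.2); the below-ME intersection is W = (55.2, -46.2). D is the foot of the tangent from W: D = (51.6, -9.09).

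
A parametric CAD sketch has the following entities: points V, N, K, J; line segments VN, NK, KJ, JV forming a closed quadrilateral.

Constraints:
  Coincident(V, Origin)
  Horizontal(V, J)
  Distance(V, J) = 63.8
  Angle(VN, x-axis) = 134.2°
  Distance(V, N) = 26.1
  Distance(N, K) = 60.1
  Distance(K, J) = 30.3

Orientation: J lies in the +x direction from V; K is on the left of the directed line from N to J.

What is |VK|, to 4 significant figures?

46.79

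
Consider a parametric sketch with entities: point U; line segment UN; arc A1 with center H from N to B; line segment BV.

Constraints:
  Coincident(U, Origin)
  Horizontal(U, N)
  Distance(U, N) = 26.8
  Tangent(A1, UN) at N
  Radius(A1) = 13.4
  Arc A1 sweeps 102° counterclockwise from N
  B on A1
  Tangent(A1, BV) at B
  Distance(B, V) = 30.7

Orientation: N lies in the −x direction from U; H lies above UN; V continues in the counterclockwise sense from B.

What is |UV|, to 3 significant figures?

50.4

On A1, N sits at bearing -90° from H; a 102° counterclockwise sweep puts B at bearing 12°, so B = H + 13.4·(cos 12°, sin 12°) = (-13.7, 16.2). Since A1 is tangent to BV there, HB ⟂ BV, so BV runs along (−sin 12°, cos 12°); with |BV| = 30.7, V = (-20.1, 46.2). Then |UV| = |V − U| = 50.4.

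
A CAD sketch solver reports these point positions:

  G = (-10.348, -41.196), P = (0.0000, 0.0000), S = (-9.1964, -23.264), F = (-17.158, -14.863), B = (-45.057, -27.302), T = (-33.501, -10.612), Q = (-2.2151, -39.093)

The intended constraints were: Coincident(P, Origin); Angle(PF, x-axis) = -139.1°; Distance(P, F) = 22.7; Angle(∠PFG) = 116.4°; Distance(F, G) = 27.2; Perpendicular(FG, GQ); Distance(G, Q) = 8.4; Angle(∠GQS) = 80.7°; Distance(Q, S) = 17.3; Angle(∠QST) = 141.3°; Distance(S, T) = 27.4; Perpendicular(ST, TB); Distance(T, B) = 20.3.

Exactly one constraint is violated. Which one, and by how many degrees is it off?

Perpendicular(ST, TB) — off by 7.20°.

P = (0.00, 0.00) ✓; PF at -139.1° ✓; |PF| = 22.70 ✓; ∠PFG = 116.4° ✓; |FG| = 27.20 ✓; ∠(FG, GQ) = 90.00° ✓; |GQ| = 8.400 ✓; ∠GQS = 80.70° ✓; |QS| = 17.30 ✓; ∠QST = 141.3° ✓; |ST| = 27.40 ✓; ∠(ST, TB) = 82.80° ✗; |TB| = 20.30 ✓.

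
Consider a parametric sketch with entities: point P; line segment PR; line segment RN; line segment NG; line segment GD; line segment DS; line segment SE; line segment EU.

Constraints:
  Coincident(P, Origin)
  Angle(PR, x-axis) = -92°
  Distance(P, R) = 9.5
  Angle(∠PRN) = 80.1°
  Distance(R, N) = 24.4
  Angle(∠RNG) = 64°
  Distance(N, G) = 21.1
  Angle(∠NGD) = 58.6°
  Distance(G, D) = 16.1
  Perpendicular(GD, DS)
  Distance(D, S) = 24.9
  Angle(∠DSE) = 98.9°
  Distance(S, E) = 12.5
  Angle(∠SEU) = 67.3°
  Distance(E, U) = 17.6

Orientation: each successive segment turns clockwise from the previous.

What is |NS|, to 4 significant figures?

8.576

∠NGD = 58.6° gives GD at -69.30° from the x-axis; with |GD| = 16.1, D = (-5.555, -2.874). The perpendicularity gives DS at right angles to GD, so DS runs at -159.3°; with |DS| = 24.9, S = (-28.85, -11.68). Then |NS| = |S − N| = 8.576.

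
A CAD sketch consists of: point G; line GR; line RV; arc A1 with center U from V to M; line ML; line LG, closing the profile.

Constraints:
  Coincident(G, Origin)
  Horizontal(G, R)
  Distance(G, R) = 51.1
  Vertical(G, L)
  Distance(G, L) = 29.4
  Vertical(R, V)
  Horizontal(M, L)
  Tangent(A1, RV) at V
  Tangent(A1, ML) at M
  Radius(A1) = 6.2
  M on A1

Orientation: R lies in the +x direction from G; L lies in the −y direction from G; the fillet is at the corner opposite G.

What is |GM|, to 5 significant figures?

53.669

The virtual corner opposite G is at (51.100, -29.400). A1 meets RV tangentially, so UV is at right angles to RV and A1 meets ML tangentially, so UM is at right angles to ML, with radius 6.2, so the center U sits 6.2 in from both sides at U = (44.900, -23.200). That places the tangent points at V = (51.100, -23.200) on RV and M = (44.900, -29.400) on ML. Then |GM| = |M − G| = 53.669.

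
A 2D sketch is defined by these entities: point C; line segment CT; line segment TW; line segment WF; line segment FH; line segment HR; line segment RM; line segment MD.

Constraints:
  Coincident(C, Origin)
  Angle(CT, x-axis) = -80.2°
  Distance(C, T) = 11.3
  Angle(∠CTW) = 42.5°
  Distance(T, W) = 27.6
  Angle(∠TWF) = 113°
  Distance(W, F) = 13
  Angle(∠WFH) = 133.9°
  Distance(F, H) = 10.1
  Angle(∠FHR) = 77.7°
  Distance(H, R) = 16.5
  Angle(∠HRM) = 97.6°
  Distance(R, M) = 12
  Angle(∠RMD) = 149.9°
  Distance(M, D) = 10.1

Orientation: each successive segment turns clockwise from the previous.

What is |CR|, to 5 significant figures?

8.0392

C is at the origin; CT runs at -80.2° with length 11.3, so T = (1.9234, -11.135). ∠CTW = 42.5° gives TW at 142.30° from the x-axis; with |TW| = 27.6, W = (-19.914, 5.7430). ∠TWF = 113.0° gives WF at 75.300° from the x-axis; with |WF| = 13.0, F = (-16.616, 18.318). ∠WFH = 133.9° gives FH at 29.200° from the x-axis; with |FH| = 10.1, H = (-7.7990, 23.245). ∠FHR = 77.7° gives HR at -73.100° from the x-axis; with |HR| = 16.5, R = (-3.0024, 7.4575). Then |CR| = |R − C| = 8.0392.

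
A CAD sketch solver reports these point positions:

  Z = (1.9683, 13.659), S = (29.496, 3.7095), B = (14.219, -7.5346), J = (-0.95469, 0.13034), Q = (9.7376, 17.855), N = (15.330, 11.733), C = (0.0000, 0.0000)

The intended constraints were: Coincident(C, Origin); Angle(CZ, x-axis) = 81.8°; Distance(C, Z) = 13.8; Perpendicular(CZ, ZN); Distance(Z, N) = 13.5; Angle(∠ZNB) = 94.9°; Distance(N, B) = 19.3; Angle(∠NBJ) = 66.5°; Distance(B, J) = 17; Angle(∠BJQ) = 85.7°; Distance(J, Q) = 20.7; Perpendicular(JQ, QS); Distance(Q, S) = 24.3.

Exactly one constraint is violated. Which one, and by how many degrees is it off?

Perpendicular(JQ, QS) — off by 4.50°.

C = (0.00, 0.00) ✓; CZ at 81.80° ✓; |CZ| = 13.80 ✓; ∠(CZ, ZN) = 90.00° ✓; |ZN| = 13.50 ✓; ∠ZNB = 94.90° ✓; |NB| = 19.30 ✓; ∠NBJ = 66.50° ✓; |BJ| = 17.00 ✓; ∠BJQ = 85.70° ✓; |JQ| = 20.70 ✓; ∠(JQ, QS) = 94.50° ✗; |QS| = 24.30 ✓.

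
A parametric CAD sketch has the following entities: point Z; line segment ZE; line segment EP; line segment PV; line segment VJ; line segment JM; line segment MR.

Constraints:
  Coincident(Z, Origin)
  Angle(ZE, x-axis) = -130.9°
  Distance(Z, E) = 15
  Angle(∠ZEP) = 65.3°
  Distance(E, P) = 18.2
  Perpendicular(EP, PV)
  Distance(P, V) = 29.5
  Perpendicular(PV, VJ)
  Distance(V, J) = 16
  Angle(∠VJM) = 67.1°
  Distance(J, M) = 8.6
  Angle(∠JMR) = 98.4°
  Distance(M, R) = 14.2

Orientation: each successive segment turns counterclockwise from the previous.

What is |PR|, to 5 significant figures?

25.157

Z is at the origin; ZE runs at -130.9° with length 15.0, so E = (-9.8211, -11.338). ∠ZEP = 65.3° gives EP at -16.200° from the x-axis; with |EP| = 18.2, P = (7.6562, -16.415). EP is perpendicular to PV, so PV runs at 73.800°; with |PV| = 29.5, V = (15.886, 11.913). PV is perpendicular to VJ, so VJ runs at 163.80°; with |VJ| = 16.0, J = (0.52177, 16.377). ∠VJM = 67.1° gives JM at -83.300° from the x-axis; with |JM| = 8.6, M = (1.5251, 7.8358). ∠JMR = 98.4° gives MR at -1.7000° from the x-axis; with |MR| = 14.2, R = (15.719, 7.4146). Then |PR| = |R − P| = 25.157.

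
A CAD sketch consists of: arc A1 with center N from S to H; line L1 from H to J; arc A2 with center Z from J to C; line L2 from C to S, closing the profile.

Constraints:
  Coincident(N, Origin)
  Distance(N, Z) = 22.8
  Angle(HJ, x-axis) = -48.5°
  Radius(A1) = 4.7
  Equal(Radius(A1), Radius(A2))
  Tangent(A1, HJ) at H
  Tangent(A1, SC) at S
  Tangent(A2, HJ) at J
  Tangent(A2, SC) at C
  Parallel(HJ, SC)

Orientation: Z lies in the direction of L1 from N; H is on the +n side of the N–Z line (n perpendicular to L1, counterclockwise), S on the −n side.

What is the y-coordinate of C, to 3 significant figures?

-20.2

The slot axis is L1's direction at -48.5°, so u = (cos -48.5°, sin -48.5°) = (0.663, -0.749) and n = (−sin -48.5°, cos -48.5°) = (0.749, 0.663). N is at the origin and Z lies 22.8 along u from N, so Z = 22.8·u = (15.1, -17.1). Tangency of A1 to both parallel lines with radius 4.7 puts H and S at N ± 4.7·n: H = (3.52, 3.11), S = (-3.52, -3.11). Equal radii place J and C the same way about Z: J = Z + 4.7·n = (18.6, -14.0), C = Z − 4.7·n = (11.6, -20.2). So C.y = -20.2.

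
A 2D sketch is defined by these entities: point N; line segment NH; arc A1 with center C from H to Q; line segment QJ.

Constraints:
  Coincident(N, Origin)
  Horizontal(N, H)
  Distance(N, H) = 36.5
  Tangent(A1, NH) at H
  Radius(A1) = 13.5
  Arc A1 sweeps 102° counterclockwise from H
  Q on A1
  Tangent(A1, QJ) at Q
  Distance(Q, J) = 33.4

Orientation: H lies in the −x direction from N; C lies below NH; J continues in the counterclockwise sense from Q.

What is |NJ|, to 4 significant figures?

65.02

On A1, H sits at bearing 90° from C; a 102° counterclockwise sweep puts Q at bearing 192°, so Q = C + 13.5·(cos 192°, sin 192°) = (-49.70, -16.31). Since A1 is tangent to QJ there, CQ ⟂ QJ, so QJ runs along (−sin 192°, cos 192°); with |QJ| = 33.4, J = (-42.76, -48.98). Then |NJ| = |J − N| = 65.02.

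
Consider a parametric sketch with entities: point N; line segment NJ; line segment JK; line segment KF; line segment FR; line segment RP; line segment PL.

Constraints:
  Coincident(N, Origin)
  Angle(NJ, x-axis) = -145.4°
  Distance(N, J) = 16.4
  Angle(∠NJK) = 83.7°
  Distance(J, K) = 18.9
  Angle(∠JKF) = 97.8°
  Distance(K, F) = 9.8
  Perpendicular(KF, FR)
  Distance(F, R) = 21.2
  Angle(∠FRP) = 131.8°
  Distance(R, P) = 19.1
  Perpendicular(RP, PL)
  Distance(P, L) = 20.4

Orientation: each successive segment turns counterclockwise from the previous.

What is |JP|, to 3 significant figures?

15.3

The perpendicularity gives FR at right angles to KF, so FR runs at 123°; with |FR| = 21.2, R = (-4.49, -0.487). ∠FRP = 131.8° gives RP at 171° from the x-axis; with |RP| = 19.1, P = (-23.4, 2.40). Then |JP| = |P − J| = 15.3.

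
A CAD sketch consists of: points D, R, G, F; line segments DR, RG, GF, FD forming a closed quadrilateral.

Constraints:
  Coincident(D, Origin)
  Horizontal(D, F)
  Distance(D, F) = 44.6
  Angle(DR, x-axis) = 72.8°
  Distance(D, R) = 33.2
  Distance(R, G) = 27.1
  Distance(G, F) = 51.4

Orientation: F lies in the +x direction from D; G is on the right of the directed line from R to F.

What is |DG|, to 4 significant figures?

11.29

Checks: |RG| = 27.10 ✓; |GF| = 51.40 ✓.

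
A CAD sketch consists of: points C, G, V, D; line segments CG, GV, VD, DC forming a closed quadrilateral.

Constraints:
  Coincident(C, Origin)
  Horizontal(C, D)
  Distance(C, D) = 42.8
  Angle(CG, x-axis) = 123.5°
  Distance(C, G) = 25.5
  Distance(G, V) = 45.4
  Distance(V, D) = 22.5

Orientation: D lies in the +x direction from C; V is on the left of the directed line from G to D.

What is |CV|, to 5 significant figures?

36.774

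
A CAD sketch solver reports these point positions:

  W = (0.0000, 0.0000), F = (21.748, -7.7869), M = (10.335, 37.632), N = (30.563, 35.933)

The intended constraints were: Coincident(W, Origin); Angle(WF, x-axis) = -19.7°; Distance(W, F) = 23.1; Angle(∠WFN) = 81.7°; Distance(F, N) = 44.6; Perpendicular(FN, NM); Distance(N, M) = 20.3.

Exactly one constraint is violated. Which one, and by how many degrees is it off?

Perpendicular(FN, NM) — off by 6.60°.

W = (0.00, 0.00) ✓; WF at -19.70° ✓; |WF| = 23.10 ✓; ∠WFN = 81.70° ✓; |FN| = 44.60 ✓; ∠(FN, NM) = 96.60° ✗; |NM| = 20.30 ✓.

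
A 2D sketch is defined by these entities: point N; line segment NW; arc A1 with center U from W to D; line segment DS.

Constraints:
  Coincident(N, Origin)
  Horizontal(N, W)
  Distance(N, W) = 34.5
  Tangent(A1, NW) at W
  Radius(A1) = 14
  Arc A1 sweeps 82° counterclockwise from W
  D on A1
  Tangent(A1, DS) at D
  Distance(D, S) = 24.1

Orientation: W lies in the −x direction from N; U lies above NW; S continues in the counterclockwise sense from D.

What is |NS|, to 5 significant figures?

39.859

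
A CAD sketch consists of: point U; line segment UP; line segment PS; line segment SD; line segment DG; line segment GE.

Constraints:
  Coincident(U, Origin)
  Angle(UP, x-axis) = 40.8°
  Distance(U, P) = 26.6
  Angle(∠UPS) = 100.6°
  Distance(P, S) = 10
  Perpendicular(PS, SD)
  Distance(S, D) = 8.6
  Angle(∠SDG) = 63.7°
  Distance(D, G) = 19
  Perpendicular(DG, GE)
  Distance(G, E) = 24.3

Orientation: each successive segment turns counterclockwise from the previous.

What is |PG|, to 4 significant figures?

7.036

U is at the origin; UP runs at 40.8° with length 26.6, so P = (20.14, 17.38). ∠UPS = 100.6° gives PS at 120.2° from the x-axis; with |PS| = 10.0, S = (15.11, 26.02). PS is perpendicular to SD, so SD runs at -149.8°; with |SD| = 8.6, D = (7.673, 21.70). ∠SDG = 63.7° gives DG at -33.50° from the x-axis; with |DG| = 19.0, G = (23.52, 11.21). Then |PG| = |G − P| = 7.036.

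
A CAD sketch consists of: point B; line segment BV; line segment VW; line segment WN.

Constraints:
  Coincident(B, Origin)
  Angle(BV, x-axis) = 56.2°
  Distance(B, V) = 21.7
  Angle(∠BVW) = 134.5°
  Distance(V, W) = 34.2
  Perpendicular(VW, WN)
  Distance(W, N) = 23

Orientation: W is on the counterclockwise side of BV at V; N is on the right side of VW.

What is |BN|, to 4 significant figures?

62.62

∠BVW = 134.5°, so VW runs at 56.2° + (180° − 134.5°) = 101.7° from the x-axis; with |VW| = 34.2, W = V + 34.2·(cos 101.7°, sin 101.7°) = (5.136, 51.52). The perpendicularity gives WN at right angles to VW; with |WN| = 23.0 on the right of VW, N = W + 23.0·(0.9792, 0.2028) = (27.66, 56.19). Then |BN| = |N − B| = 62.62.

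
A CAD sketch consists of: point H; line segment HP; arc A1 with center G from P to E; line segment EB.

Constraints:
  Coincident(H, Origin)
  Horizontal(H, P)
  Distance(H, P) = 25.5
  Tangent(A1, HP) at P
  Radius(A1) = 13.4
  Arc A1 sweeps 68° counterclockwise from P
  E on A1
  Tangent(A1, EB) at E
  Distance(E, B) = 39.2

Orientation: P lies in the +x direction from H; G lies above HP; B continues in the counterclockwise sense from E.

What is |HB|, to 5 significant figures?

69.051

H is at the origin; HP is horizontal with |HP| = 25.5 and P on the +x side, so P = (25.500, 0.0000). The tangent condition forces GP to be normal to HP, so G = P + (0, 13.4) = (25.500, 13.400). On A1, P sits at bearing -90° from G; a 68° counterclockwise sweep puts E at bearing -22°, so E = G + 13.4·(cos -22°, sin -22°) = (37.924, 8.3803). The tangent condition forces GE to be normal to EB, so EB runs along (−sin -22°, cos -22°); with |EB| = 39.2, B = (52.609, 44.726). Then |HB| = |B − H| = 69.051.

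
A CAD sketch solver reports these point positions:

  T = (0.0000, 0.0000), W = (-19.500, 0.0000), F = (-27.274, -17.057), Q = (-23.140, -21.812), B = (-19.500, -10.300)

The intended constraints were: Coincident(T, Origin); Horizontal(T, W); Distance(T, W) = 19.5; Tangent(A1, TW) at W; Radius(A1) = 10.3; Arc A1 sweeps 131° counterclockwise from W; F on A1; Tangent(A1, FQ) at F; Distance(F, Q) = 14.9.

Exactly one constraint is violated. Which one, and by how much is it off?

Distance(F, Q) = 14.9 — off by 8.60.

T = (0.00, 0.00) ✓; T.y = 0.00, W.y = 0.00 ✓; |TW| = 19.50 ✓; ∠(BW, WT) = 90.00° ✓; |BW| = 10.30 ✓; bearing(B→F) − bearing(B→W) = 131.0° ✓; |BF| = 10.30 ✓; ∠(BF, FQ) = 89.99° ✓; |FQ| = 6.301 ✗.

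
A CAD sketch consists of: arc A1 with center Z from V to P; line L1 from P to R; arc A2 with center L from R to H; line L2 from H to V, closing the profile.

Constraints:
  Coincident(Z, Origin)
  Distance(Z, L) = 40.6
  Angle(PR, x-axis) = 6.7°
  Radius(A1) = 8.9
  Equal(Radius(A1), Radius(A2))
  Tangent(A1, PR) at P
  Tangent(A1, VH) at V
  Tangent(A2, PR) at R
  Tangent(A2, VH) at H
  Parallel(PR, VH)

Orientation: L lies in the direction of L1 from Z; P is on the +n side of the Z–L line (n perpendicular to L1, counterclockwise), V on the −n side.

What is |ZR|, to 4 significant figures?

41.56

The slot axis is L1's direction at 6.7°, so u = (cos 6.7°, sin 6.7°) = (0.9932, 0.1167) and n = (−sin 6.7°, cos 6.7°) = (-0.1167, 0.9932). Z is at the origin and L lies 40.6 along u from Z, so L = 40.6·u = (40.32, 4.737). Tangency of A1 to both parallel lines with radius 8.9 puts P and V at Z ± 8.9·n: P = (-1.038, 8.839), V = (1.038, -8.839). Equal radii place R and H the same way about L: R = L + 8.9·n = (39.28, 13.58), H = L − 8.9·n = (41.36, -4.102). Then |ZR| = |R − Z| = 41.56.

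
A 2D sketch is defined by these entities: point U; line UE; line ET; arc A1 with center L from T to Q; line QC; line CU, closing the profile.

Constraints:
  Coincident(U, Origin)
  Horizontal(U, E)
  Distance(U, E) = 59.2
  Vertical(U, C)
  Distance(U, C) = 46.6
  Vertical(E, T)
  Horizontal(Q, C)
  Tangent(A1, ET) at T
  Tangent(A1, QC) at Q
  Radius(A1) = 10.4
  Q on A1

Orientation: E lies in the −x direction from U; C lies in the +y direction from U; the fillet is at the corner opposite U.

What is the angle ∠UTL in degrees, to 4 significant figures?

31.45°

U is at the origin; UE is horizontal with |UE| = 59.2 and E on the −x side, so E = (-59.20, 0.000). UC is vertical with |UC| = 46.6 and C on the +y side, so C = (0.000, 46.60). The virtual corner opposite U is at (-59.20, 46.60). Since A1 is tangent to ET there, LT ⟂ ET and since A1 is tangent to QC there, LQ ⟂ QC, with radius 10.4, so the center L sits 10.4 in from both sides at L = (-48.80, 36.20). That places the tangent points at T = (-59.20, 36.20) on ET and Q = (-48.80, 46.60) on QC. Then cos ∠UTL = TU·TL / (|TU||TL|), giving 31.45°.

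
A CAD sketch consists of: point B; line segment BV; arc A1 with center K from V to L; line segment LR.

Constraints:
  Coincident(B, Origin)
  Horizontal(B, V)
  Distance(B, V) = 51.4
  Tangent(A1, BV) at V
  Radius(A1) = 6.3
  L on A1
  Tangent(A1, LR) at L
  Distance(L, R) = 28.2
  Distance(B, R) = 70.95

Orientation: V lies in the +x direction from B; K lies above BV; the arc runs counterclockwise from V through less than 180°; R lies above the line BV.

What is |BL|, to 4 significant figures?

57.81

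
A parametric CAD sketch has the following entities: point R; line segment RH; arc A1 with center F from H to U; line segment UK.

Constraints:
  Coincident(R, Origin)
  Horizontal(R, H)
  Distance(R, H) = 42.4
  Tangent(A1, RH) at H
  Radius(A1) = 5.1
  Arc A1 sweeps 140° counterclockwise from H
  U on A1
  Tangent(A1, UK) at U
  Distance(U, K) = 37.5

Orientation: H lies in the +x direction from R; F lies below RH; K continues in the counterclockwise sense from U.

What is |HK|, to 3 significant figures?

41.8

R is at the origin; R and H share the same y with |RH| = 42.4 and H on the +x side, so H = (42.4, 0.00). The tangent condition forces FH to be normal to RH, so F = H + (0, -5.1) = (42.4, -5.10). On A1, H sits at bearing 90° from F; a 140° counterclockwise sweep puts U at bearing 230°, so U = F + 5.1·(cos 230°, sin 230°) = (39.1, -9.01). The tangent condition forces FU to be normal to UK, so UK runs along (−sin 230°, cos 230°); with |UK| = 37.5, K = (67.8, -33.1). Then |HK| = |K − H| = 41.8.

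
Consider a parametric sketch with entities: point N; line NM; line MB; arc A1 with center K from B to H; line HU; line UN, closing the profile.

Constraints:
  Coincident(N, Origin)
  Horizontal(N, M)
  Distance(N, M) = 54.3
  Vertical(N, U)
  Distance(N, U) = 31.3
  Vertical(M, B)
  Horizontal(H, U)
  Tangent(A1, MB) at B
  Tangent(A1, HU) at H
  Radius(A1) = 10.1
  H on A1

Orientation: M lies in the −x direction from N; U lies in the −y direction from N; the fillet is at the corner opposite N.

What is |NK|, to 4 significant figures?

49.02

N is at the origin; NM is horizontal with |NM| = 54.3 and M on the −x side, so M = (-54.30, 0.000). N and U share the same x with |NU| = 31.3 and U on the −y side, so U = (0.000, -31.30). The virtual corner opposite N is at (-54.30, -31.30). Since A1 is tangent to MB there, KB ⟂ MB and tangency of A1 to HU means the radius KH is perpendicular to HU, with radius 10.1, so the center K sits 10.1 in from both sides at K = (-44.20, -21.20). Then |NK| = |K − N| = 49.02.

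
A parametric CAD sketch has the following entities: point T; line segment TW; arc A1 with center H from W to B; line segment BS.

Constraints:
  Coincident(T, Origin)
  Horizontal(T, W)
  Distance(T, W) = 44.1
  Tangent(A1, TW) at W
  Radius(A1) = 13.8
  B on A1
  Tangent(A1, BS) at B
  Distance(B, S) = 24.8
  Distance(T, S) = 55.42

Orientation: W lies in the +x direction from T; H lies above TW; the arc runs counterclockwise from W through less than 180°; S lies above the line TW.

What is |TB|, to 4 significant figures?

58.90

Checks: |HB| = 13.80 ✓; ∠(HB, BS) = 90.00° ✓; |BS| = 24.80 ✓; |TS| = 55.42 ✓.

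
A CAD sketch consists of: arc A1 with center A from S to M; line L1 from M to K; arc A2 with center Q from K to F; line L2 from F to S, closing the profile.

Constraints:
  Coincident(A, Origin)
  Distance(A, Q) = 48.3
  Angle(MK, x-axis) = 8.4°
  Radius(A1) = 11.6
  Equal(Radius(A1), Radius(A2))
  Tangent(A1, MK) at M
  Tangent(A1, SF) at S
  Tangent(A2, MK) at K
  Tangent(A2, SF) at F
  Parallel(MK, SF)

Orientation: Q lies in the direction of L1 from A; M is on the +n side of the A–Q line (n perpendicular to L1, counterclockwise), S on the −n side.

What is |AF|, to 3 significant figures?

49.7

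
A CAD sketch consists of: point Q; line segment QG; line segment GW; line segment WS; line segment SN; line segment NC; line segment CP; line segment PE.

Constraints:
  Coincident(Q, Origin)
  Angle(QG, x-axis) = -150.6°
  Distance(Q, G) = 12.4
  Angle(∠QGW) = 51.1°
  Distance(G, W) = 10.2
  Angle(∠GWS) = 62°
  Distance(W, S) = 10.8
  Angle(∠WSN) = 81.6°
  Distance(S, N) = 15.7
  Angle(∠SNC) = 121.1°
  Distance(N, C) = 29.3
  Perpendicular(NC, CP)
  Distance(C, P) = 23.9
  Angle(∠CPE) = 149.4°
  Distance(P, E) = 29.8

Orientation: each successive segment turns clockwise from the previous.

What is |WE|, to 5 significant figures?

34.217

NC ⟂ CP, so CP runs at 75.200°; with |CP| = 23.9, P = (-34.049, 17.064). ∠CPE = 149.4° gives PE at 44.600° from the x-axis; with |PE| = 29.8, E = (-12.830, 37.988). Then |WE| = |E − W| = 34.217.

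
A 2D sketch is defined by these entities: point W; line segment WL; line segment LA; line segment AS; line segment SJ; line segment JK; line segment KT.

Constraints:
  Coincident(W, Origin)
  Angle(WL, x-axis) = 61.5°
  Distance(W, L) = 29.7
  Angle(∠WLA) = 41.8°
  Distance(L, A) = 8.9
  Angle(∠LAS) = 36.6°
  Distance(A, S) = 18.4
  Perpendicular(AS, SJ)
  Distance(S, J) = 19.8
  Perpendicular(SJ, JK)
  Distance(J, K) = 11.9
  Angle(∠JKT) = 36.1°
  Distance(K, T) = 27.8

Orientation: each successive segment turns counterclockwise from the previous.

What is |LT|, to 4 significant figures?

21.90

SJ is perpendicular to JK, so JK runs at 163.1°; with |JK| = 11.9, K = (17.77, 40.16). ∠JKT = 36.1° gives KT at -53.00° from the x-axis; with |KT| = 27.8, T = (34.50, 17.95). Then |LT| = |T − L| = 21.90.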